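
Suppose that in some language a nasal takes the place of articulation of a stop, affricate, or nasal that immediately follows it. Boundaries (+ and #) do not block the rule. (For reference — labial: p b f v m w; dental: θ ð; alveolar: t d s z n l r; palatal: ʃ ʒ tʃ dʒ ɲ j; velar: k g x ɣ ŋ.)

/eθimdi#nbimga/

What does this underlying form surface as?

/m/ before /d/ (alveolar) → [n]
/n/ before /b/ (labial) → [m]
/m/ before /g/ (velar) → [ŋ]

[eθindi#mbiŋga]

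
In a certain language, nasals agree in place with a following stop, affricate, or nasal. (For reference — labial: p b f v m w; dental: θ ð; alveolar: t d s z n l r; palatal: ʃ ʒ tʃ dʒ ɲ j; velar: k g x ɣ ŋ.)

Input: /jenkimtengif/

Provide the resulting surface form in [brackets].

[jeŋkinteŋgif]

/n/ before /k/ (velar) → [ŋ]
/m/ before /t/ (alveolar) → [n]
/n/ before /g/ (velar) → [ŋ]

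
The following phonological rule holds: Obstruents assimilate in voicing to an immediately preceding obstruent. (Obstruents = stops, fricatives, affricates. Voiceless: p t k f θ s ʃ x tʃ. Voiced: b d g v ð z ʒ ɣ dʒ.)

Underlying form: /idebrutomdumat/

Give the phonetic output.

no segment meets the rule's conditions; no change.

[idebrutomdumat]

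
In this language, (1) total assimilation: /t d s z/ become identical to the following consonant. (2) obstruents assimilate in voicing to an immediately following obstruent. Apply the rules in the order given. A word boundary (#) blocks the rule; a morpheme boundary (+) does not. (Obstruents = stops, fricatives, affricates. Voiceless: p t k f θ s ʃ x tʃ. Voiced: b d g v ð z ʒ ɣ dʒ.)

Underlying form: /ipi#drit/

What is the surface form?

Rule 1: /d/ before /r/ → [r] (total assimilation)
After rule 1: ipi#rrit
Rule 2: no segment meets the rule's conditions; no change.

[ipi#rrit]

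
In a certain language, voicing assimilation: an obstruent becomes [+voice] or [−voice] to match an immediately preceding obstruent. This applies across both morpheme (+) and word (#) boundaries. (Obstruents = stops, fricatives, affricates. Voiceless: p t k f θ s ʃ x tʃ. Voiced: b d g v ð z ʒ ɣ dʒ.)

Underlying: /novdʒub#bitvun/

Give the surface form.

/v/ after /t/ (voiceless) → [f]

[novdʒub#bitfun]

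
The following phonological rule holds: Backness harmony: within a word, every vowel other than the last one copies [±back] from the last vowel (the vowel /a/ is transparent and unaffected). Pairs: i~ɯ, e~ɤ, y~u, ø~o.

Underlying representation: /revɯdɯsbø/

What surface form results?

[revidisbø]

/ɯ/ harmonizes with /ø/ ([-back]) → [i]
/ɯ/ harmonizes with /ø/ ([-back]) → [i]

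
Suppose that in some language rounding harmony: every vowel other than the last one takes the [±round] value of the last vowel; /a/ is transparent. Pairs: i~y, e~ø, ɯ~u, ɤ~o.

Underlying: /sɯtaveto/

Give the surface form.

[sutavøto]

/ɯ/ harmonizes with /o/ ([+round]) → [u]
/e/ harmonizes with /o/ ([+round]) → [ø]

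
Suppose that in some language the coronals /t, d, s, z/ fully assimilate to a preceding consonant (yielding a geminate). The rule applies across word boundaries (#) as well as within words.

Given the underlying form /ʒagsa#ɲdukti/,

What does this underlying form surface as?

/s/ after /g/ → [g] (total assimilation)
/d/ after /ɲ/ → [ɲ] (total assimilation)
/t/ after /k/ → [k] (total assimilation)

[ʒagga#ɲɲukki]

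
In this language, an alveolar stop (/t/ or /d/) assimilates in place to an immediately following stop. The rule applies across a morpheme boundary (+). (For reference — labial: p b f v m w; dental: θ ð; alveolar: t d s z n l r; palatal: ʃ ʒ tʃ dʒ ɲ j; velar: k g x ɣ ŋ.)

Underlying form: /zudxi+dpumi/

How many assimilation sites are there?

1

/d/ before /p/ (labial) → [b]
1 segment changes.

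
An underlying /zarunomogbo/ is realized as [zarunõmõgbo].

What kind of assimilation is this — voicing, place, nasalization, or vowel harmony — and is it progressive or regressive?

/o/→[õ] /o/→[õ].
Each target copies a feature from the preceding segment, so the direction is progressive.

nasalization, progressive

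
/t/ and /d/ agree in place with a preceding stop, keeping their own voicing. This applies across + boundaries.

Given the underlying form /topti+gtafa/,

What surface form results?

[toppi+gkafa]

/t/ after /p/ (labial) → [p]
/t/ after /g/ (velar) → [k]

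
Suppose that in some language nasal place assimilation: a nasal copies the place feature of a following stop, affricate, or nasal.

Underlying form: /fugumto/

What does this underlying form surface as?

[fugunto]

/m/ before /t/ (alveolar) → [n]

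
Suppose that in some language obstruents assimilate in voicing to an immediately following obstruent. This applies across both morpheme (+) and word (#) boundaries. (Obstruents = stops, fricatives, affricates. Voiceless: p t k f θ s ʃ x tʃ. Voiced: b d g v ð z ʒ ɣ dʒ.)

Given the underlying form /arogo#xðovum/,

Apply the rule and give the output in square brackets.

[arogo#ɣðovum]

/x/ before /ð/ (voiced) → [ɣ]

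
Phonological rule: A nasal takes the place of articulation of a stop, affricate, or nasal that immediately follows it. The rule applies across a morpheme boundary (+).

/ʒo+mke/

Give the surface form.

/m/ before /k/ (velar) → [ŋ]

[ʒo+ŋke]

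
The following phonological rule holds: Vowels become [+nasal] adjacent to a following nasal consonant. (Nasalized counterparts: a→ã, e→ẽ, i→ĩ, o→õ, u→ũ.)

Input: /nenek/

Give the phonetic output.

[nẽnek]

/e/ before nasal /n/ → [ẽ]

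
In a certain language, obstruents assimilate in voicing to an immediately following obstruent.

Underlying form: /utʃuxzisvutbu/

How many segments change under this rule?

/x/ before /z/ (voiced) → [ɣ]
/s/ before /v/ (voiced) → [z]
/t/ before /b/ (voiced) → [d]
3 segments change.

3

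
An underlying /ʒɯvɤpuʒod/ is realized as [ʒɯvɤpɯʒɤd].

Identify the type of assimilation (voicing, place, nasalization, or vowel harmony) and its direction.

/u/→[ɯ] /o/→[ɤ].
Vowels agree with the first vowel, so the harmony is progressive.

vowel harmony, progressive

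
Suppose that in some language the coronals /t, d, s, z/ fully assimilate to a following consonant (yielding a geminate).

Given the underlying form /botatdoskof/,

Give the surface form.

/t/ before /d/ → [d] (total assimilation)
/s/ before /k/ → [k] (total assimilation)

[botaddokkof]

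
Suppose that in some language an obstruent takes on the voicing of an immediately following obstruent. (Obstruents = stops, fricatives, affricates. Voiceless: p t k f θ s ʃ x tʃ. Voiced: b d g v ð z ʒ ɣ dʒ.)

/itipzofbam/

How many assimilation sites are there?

2

/p/ before /z/ (voiced) → [b]
/f/ before /b/ (voiced) → [v]
2 segments change.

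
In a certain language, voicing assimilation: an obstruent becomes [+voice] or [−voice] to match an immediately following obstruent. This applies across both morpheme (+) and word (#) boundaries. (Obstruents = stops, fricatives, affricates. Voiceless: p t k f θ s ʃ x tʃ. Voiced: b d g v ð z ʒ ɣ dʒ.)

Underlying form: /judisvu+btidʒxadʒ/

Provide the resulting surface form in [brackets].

/s/ before /v/ (voiced) → [z]
/b/ before /t/ (voiceless) → [p]
/dʒ/ before /x/ (voiceless) → [tʃ]

[judizvu+ptitʃxadʒ]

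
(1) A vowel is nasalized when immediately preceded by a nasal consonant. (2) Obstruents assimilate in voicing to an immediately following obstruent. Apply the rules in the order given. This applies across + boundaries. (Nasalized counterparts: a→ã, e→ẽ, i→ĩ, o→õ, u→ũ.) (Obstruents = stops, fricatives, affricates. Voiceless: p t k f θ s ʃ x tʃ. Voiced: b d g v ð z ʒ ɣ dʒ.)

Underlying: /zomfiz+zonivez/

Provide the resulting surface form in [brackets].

[zomfiz+zonĩvez]

Rule 1: /i/ after nasal /n/ → [ĩ]
After rule 1: zomfiz+zonĩvez
Rule 2: no segment meets the rule's conditions; no change.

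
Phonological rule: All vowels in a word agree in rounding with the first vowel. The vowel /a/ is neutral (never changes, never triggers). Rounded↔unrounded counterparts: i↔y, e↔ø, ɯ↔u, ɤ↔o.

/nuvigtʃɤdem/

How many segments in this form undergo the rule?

3

/i/ harmonizes with /u/ ([+round]) → [y]
/ɤ/ harmonizes with /u/ ([+round]) → [o]
/e/ harmonizes with /u/ ([+round]) → [ø]
3 segments change.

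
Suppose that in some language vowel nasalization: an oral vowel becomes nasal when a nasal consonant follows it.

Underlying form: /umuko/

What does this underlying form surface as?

/u/ before nasal /m/ → [ũ]

[ũmuko]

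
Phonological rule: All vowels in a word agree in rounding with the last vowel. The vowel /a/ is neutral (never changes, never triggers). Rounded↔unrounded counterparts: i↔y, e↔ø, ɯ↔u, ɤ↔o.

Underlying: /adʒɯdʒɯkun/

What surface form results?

[adʒudʒukun]

/ɯ/ harmonizes with /u/ ([+round]) → [u]
/ɯ/ harmonizes with /u/ ([+round]) → [u]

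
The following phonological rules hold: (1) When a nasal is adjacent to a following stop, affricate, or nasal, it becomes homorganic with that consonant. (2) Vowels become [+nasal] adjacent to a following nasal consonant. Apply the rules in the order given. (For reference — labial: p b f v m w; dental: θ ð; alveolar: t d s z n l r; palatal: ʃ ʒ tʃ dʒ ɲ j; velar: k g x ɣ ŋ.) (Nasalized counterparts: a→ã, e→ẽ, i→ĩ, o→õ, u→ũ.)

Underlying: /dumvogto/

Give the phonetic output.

[dũmvogto]

Rule 1: no segment meets the rule's conditions; no change.
After rule 1: dumvogto
Rule 2: /u/ before nasal /m/ → [ũ]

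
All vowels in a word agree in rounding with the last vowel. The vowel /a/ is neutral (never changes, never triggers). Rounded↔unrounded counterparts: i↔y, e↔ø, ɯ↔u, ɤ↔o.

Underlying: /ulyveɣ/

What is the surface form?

/u/ harmonizes with /e/ ([-round]) → [ɯ]
/y/ harmonizes with /e/ ([-round]) → [i]

[ɯliveɣ]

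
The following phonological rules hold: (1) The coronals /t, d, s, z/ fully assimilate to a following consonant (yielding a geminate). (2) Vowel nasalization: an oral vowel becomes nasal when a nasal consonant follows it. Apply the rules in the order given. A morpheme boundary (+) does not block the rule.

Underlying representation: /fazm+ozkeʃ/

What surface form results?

[fãmm+okkeʃ]

Rule 1: /z/ before /m/ → [m] (total assimilation)
Rule 1: /z/ before /k/ → [k] (total assimilation)
After rule 1: famm+okkeʃ
Rule 2: /a/ before nasal /m/ → [ã]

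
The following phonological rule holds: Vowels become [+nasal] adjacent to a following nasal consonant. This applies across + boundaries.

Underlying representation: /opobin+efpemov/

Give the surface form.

/i/ before nasal /n/ → [ĩ]
/e/ before nasal /m/ → [ẽ]

[opobĩn+efpẽmov]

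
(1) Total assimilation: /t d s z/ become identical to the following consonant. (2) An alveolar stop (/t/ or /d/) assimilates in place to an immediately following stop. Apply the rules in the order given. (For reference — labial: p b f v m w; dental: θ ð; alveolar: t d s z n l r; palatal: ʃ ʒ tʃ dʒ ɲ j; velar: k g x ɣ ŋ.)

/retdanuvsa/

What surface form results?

Rule 1: /t/ before /d/ → [d] (total assimilation)
After rule 1: reddanuvsa
Rule 2: no segment meets the rule's conditions; no change.

[reddanuvsa]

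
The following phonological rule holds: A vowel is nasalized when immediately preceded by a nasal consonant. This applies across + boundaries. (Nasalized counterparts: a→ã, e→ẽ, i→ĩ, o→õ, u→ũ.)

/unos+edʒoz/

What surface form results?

[unõs+edʒoz]

/o/ after nasal /n/ → [õ]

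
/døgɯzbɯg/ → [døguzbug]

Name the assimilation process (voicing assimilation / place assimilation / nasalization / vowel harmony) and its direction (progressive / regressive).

vowel harmony, progressive

/ɯ/→[u] /ɯ/→[u].
Vowels agree with the first vowel, so the harmony is progressive.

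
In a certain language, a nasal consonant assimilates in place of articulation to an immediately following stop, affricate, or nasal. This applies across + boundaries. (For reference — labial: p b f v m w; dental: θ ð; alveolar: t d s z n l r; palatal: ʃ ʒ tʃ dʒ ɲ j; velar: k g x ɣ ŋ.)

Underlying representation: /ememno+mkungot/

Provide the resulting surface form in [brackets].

[emenno+ŋkuŋgot]

/m/ before /n/ (alveolar) → [n]
/m/ before /k/ (velar) → [ŋ]
/n/ before /g/ (velar) → [ŋ]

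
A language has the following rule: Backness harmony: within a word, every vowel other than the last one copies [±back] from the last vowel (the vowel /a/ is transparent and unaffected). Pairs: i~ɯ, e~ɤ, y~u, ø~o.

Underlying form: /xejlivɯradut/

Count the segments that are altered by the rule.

/e/ harmonizes with /u/ ([+back]) → [ɤ]
/i/ harmonizes with /u/ ([+back]) → [ɯ]
2 segments change.

2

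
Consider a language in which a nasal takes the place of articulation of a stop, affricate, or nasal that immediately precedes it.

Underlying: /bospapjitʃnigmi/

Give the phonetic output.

[bospapjitʃɲigŋi]

/n/ after /tʃ/ (palatal) → [ɲ]
/m/ after /g/ (velar) → [ŋ]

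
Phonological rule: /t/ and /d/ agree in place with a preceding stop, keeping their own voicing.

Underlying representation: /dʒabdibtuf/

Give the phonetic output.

[dʒabbibpuf]

/d/ after /b/ (labial) → [b]
/t/ after /b/ (labial) → [p]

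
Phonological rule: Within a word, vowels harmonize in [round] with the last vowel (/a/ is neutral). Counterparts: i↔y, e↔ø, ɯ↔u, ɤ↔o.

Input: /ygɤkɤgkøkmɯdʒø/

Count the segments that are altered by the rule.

3

/ɤ/ harmonizes with /ø/ ([+round]) → [o]
/ɤ/ harmonizes with /ø/ ([+round]) → [o]
/ɯ/ harmonizes with /ø/ ([+round]) → [u]
3 segments change.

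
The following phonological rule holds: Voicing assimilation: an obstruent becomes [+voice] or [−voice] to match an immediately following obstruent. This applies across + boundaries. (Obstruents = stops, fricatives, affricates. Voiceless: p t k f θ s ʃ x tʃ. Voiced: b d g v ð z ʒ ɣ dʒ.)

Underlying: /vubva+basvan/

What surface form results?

/s/ before /v/ (voiced) → [z]

[vubva+bazvan]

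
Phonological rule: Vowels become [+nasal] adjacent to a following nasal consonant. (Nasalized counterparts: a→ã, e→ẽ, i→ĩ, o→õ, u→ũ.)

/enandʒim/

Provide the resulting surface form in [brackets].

/e/ before nasal /n/ → [ẽ]
/a/ before nasal /n/ → [ã]
/i/ before nasal /m/ → [ĩ]

[ẽnãndʒĩm]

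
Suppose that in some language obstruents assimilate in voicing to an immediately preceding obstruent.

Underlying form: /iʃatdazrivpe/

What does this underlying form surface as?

[iʃattazrivbe]

/d/ after /t/ (voiceless) → [t]
/p/ after /v/ (voiced) → [b]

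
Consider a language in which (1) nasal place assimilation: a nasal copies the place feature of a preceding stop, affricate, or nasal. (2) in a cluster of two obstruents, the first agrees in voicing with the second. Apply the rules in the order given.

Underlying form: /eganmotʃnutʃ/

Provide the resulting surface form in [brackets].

Rule 1: /m/ after /n/ (alveolar) → [n]
Rule 1: /n/ after /tʃ/ (palatal) → [ɲ]
After rule 1: egannotʃɲutʃ
Rule 2: no segment meets the rule's conditions; no change.

[egannotʃɲutʃ]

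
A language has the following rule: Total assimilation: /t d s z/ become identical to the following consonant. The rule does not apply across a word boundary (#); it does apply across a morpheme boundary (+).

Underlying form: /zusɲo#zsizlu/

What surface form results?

/s/ before /ɲ/ → [ɲ] (total assimilation)
/z/ before /s/ → [s] (total assimilation)
/z/ before /l/ → [l] (total assimilation)

[zuɲɲo#ssillu]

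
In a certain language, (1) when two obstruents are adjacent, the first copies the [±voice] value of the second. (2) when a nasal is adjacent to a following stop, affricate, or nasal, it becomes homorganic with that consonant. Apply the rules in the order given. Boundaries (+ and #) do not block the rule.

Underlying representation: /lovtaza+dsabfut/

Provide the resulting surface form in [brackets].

Rule 1: /v/ before /t/ (voiceless) → [f]
Rule 1: /d/ before /s/ (voiceless) → [t]
Rule 1: /b/ before /f/ (voiceless) → [p]
After rule 1: loftaza+tsapfut
Rule 2: no segment meets the rule's conditions; no change.

[loftaza+tsapfut]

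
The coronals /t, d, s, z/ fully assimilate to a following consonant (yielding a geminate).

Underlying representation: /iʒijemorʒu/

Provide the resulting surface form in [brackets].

[iʒijemorʒu]

no segment meets the rule's conditions; no change.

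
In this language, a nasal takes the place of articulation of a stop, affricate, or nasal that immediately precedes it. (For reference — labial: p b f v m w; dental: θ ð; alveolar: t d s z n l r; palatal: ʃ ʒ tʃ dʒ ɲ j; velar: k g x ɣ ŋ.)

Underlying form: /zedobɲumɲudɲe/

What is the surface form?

/ɲ/ after /b/ (labial) → [m]
/ɲ/ after /m/ (labial) → [m]
/ɲ/ after /d/ (alveolar) → [n]

[zedobmummudne]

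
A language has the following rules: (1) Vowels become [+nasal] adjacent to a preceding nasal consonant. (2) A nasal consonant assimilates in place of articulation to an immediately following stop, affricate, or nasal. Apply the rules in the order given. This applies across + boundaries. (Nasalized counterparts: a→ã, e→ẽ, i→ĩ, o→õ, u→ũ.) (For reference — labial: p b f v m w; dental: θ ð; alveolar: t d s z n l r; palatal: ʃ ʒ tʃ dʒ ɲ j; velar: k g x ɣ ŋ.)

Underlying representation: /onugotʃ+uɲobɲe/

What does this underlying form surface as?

[onũgotʃ+uɲõbɲẽ]

Rule 1: /u/ after nasal /n/ → [ũ]
Rule 1: /o/ after nasal /ɲ/ → [õ]
Rule 1: /e/ after nasal /ɲ/ → [ẽ]
After rule 1: onũgotʃ+uɲõbɲẽ
Rule 2: no segment meets the rule's conditions; no change.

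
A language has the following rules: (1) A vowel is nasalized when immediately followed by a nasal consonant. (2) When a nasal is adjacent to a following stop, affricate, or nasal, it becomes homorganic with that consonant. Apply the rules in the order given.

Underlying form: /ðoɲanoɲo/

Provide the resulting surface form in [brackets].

Rule 1: /o/ before nasal /ɲ/ → [õ]
Rule 1: /a/ before nasal /n/ → [ã]
Rule 1: /o/ before nasal /ɲ/ → [õ]
After rule 1: ðõɲãnõɲo
Rule 2: no segment meets the rule's conditions; no change.

[ðõɲãnõɲo]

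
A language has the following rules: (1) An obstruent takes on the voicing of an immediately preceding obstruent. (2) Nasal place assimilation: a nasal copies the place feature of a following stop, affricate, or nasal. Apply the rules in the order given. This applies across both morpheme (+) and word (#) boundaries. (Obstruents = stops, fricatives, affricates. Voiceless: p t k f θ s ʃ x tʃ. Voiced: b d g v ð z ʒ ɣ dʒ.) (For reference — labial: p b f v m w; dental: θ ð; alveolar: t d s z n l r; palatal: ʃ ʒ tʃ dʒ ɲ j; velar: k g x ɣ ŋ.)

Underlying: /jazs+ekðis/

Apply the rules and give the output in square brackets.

Rule 1: /s/ after /z/ (voiced) → [z]
Rule 1: /ð/ after /k/ (voiceless) → [θ]
After rule 1: jazz+ekθis
Rule 2: no segment meets the rule's conditions; no change.

[jazz+ekθis]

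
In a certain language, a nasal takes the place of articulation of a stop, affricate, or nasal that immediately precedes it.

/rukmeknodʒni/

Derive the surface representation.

[rukŋekŋodʒɲi]

/m/ after /k/ (velar) → [ŋ]
/n/ after /k/ (velar) → [ŋ]
/n/ after /dʒ/ (palatal) → [ɲ]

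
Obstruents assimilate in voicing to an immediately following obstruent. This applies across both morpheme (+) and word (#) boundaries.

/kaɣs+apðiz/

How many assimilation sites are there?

2

/ɣ/ before /s/ (voiceless) → [x]
/p/ before /ð/ (voiced) → [b]
2 segments change.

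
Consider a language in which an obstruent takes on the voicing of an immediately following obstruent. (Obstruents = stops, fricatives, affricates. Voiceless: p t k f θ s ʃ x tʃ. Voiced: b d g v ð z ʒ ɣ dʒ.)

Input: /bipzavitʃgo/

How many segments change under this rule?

2

/p/ before /z/ (voiced) → [b]
/tʃ/ before /g/ (voiced) → [dʒ]
2 segments change.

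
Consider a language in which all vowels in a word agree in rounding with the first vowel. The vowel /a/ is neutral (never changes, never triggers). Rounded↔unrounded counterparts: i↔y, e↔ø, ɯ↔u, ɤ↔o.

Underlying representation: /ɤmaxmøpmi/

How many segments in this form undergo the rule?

1

/ø/ harmonizes with /ɤ/ ([-round]) → [e]
1 segment changes.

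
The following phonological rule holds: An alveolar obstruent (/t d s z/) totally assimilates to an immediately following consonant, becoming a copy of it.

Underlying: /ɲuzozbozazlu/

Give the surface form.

/z/ before /b/ → [b] (total assimilation)
/z/ before /l/ → [l] (total assimilation)

[ɲuzobbozallu]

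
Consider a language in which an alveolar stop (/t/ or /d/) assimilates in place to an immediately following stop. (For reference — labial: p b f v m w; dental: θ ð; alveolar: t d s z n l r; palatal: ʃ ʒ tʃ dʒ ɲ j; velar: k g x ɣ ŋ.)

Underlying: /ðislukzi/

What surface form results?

[ðislukzi]

no segment meets the rule's conditions; no change.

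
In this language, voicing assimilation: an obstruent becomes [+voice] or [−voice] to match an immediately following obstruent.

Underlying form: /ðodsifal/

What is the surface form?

[ðotsifal]

/d/ before /s/ (voiceless) → [t]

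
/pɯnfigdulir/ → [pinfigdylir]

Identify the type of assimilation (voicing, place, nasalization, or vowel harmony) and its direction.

/ɯ/→[i] /u/→[y].
Vowels agree with the last vowel, so the harmony is regressive.

vowel harmony, regressive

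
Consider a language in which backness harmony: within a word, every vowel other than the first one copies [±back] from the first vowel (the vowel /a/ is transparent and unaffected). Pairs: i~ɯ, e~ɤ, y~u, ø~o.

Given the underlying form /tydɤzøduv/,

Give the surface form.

/ɤ/ harmonizes with /y/ ([-back]) → [e]
/u/ harmonizes with /y/ ([-back]) → [y]

[tydezødyv]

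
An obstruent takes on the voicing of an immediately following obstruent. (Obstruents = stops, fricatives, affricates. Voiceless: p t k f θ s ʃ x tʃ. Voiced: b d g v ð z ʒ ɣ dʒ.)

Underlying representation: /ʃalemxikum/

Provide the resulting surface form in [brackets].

[ʃalemxikum]

no segment meets the rule's conditions; no change.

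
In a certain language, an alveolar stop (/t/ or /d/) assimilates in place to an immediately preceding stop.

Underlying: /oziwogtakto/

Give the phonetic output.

[oziwogkakko]

/t/ after /g/ (velar) → [k]
/t/ after /k/ (velar) → [k]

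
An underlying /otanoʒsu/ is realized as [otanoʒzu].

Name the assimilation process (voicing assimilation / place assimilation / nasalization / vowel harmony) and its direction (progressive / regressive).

/s/→[z].
Each target copies a feature from the preceding segment, so the direction is progressive.

voicing assimilation, progressive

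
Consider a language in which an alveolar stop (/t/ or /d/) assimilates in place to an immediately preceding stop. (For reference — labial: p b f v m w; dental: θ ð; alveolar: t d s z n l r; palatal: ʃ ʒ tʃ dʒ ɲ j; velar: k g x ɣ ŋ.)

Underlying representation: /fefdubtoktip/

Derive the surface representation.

[fefdubpokkip]

/t/ after /b/ (labial) → [p]
/t/ after /k/ (velar) → [k]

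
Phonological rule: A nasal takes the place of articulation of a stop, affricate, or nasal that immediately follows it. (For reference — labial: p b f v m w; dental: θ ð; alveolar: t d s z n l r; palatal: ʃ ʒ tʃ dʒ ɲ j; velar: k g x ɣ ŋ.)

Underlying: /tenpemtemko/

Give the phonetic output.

/n/ before /p/ (labial) → [m]
/m/ before /t/ (alveolar) → [n]
/m/ before /k/ (velar) → [ŋ]

[tempenteŋko]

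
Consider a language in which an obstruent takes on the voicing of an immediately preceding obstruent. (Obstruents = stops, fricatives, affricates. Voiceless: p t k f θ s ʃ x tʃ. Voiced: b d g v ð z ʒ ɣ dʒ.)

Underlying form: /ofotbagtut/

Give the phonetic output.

[ofotpagdut]

/b/ after /t/ (voiceless) → [p]
/t/ after /g/ (voiced) → [d]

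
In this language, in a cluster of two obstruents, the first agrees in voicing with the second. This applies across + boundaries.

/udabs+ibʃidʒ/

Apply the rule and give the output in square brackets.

[udaps+ipʃidʒ]

/b/ before /s/ (voiceless) → [p]
/b/ before /ʃ/ (voiceless) → [p]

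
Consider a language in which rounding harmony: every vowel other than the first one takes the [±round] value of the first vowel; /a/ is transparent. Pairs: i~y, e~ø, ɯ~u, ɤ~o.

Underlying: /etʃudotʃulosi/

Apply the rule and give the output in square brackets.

[etʃɯdɤtʃɯlɤsi]

/u/ harmonizes with /e/ ([-round]) → [ɯ]
/o/ harmonizes with /e/ ([-round]) → [ɤ]
/u/ harmonizes with /e/ ([-round]) → [ɯ]
/o/ harmonizes with /e/ ([-round]) → [ɤ]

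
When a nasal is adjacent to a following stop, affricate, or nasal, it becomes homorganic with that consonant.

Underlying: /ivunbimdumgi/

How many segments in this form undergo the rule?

3

/n/ before /b/ (labial) → [m]
/m/ before /d/ (alveolar) → [n]
/m/ before /g/ (velar) → [ŋ]
3 segments change.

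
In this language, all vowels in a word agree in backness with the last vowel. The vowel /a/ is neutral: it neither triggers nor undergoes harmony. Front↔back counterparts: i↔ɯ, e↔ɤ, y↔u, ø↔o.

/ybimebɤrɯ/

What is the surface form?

[ubɯmɤbɤrɯ]

/y/ harmonizes with /ɯ/ ([+back]) → [u]
/i/ harmonizes with /ɯ/ ([+back]) → [ɯ]
/e/ harmonizes with /ɯ/ ([+back]) → [ɤ]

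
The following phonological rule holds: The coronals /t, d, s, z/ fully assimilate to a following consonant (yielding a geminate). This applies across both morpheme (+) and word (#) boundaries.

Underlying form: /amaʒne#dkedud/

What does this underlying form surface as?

/d/ before /k/ → [k] (total assimilation)

[amaʒne#kkedud]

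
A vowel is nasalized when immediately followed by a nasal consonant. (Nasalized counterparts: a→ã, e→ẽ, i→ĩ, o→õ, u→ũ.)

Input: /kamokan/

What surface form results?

/a/ before nasal /m/ → [ã]
/a/ before nasal /n/ → [ã]

[kãmokãn]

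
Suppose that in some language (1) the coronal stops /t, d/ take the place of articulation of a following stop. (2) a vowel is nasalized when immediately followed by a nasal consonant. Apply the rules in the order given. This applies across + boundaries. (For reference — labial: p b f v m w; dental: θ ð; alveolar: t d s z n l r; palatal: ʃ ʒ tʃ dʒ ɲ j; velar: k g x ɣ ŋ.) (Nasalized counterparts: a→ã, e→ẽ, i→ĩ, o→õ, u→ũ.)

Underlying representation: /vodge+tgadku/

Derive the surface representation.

Rule 1: /d/ before /g/ (velar) → [g]
Rule 1: /t/ before /g/ (velar) → [k]
Rule 1: /d/ before /k/ (velar) → [g]
After rule 1: vogge+kgagku
Rule 2: no segment meets the rule's conditions; no change.

[vogge+kgagku]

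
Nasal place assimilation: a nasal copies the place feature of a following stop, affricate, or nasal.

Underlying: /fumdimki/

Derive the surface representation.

/m/ before /d/ (alveolar) → [n]
/m/ before /k/ (velar) → [ŋ]

[fundiŋki]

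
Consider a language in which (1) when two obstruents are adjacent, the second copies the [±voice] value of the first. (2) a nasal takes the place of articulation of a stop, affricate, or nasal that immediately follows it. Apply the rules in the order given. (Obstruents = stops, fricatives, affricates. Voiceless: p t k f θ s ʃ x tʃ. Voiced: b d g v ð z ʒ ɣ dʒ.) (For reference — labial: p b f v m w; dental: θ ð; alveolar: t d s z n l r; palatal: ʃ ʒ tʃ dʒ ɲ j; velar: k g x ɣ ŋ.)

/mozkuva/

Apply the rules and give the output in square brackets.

[mozguva]

Rule 1: /k/ after /z/ (voiced) → [g]
After rule 1: mozguva
Rule 2: no segment meets the rule's conditions; no change.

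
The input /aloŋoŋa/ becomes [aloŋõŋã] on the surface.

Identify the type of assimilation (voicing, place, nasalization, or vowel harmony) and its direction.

nasalization, progressive

/o/→[õ] /a/→[ã].
Each target copies a feature from the preceding segment, so the direction is progressive.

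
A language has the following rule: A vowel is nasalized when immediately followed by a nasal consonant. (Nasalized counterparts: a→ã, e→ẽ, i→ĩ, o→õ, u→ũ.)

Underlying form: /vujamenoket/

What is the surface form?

[vujãmẽnoket]

/a/ before nasal /m/ → [ã]
/e/ before nasal /n/ → [ẽ]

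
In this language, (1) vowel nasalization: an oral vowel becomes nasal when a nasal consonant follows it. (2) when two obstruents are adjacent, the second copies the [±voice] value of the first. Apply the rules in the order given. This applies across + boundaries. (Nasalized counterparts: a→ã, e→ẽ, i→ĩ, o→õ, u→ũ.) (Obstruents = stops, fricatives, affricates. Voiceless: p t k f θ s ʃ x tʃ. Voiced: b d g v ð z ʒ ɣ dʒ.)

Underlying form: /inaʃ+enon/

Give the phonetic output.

Rule 1: /i/ before nasal /n/ → [ĩ]
Rule 1: /e/ before nasal /n/ → [ẽ]
Rule 1: /o/ before nasal /n/ → [õ]
After rule 1: ĩnaʃ+ẽnõn
Rule 2: no segment meets the rule's conditions; no change.

[ĩnaʃ+ẽnõn]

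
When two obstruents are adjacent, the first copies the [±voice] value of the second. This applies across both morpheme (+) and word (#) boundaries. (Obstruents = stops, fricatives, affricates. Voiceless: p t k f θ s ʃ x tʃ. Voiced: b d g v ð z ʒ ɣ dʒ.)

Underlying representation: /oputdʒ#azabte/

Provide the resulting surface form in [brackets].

/t/ before /dʒ/ (voiced) → [d]
/b/ before /t/ (voiceless) → [p]

[opuddʒ#azapte]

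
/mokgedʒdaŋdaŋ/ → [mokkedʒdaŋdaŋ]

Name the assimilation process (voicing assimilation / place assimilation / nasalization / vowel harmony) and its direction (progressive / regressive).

voicing assimilation, progressive

/g/→[k].
Each target copies a feature from the preceding segment, so the direction is progressive.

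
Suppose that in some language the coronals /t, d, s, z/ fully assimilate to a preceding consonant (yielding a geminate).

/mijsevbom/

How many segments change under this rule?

/s/ after /j/ → [j] (total assimilation)
1 segment changes.

1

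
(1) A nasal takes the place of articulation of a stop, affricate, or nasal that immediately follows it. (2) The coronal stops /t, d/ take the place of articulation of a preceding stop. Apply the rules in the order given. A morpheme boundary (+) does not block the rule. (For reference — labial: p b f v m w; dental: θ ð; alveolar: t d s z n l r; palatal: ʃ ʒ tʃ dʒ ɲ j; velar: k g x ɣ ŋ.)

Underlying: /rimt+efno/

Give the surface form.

[rint+efno]

Rule 1: /m/ before /t/ (alveolar) → [n]
After rule 1: rint+efno
Rule 2: no segment meets the rule's conditions; no change.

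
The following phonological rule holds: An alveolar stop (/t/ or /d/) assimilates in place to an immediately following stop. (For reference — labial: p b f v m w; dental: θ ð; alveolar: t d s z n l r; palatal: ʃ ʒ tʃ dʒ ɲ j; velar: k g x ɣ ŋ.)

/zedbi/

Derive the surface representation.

/d/ before /b/ (labial) → [b]

[zebbi]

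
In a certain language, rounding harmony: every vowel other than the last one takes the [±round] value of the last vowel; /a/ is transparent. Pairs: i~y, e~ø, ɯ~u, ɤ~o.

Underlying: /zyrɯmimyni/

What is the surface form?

/y/ harmonizes with /i/ ([-round]) → [i]
/y/ harmonizes with /i/ ([-round]) → [i]

[zirɯmimini]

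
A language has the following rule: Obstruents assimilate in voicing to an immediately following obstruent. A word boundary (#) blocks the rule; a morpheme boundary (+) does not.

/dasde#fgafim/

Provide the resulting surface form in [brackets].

[dazde#vgafim]

/s/ before /d/ (voiced) → [z]
/f/ before /g/ (voiced) → [v]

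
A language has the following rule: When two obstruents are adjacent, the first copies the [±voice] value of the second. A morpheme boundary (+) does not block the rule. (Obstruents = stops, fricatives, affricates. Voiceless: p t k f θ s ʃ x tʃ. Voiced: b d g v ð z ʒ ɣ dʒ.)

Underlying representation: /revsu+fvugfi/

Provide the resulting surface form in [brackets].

[refsu+vvukfi]

/v/ before /s/ (voiceless) → [f]
/f/ before /v/ (voiced) → [v]
/g/ before /f/ (voiceless) → [k]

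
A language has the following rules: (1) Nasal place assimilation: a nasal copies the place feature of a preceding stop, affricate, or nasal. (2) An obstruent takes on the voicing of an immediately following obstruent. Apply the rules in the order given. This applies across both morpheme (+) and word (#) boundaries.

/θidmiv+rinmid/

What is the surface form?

Rule 1: /m/ after /d/ (alveolar) → [n]
Rule 1: /m/ after /n/ (alveolar) → [n]
After rule 1: θidniv+rinnid
Rule 2: no segment meets the rule's conditions; no change.

[θidniv+rinnid]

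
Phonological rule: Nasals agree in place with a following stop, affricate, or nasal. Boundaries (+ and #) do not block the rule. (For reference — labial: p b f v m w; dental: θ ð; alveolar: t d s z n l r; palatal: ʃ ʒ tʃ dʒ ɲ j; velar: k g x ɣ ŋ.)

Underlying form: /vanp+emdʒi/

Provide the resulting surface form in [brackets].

[vamp+eɲdʒi]

/n/ before /p/ (labial) → [m]
/m/ before /dʒ/ (palatal) → [ɲ]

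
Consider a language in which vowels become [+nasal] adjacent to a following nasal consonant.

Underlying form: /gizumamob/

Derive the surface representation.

/u/ before nasal /m/ → [ũ]
/a/ before nasal /m/ → [ã]

[gizũmãmob]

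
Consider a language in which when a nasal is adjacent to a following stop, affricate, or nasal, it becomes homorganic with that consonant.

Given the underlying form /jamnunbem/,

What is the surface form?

[jannumbem]

/m/ before /n/ (alveolar) → [n]
/n/ before /b/ (labial) → [m]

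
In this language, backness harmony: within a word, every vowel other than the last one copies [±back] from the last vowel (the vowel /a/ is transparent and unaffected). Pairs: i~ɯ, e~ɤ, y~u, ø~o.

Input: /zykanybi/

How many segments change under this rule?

0

No segment meets the rule's conditions.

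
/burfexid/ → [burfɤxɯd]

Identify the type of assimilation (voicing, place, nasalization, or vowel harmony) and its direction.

vowel harmony, progressive

/e/→[ɤ] /i/→[ɯ].
Vowels agree with the first vowel, so the harmony is progressive.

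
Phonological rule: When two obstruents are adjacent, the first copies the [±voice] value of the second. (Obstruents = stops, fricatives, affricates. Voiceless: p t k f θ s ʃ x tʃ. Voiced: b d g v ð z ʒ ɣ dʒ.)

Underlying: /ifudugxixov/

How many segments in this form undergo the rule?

1

/g/ before /x/ (voiceless) → [k]
1 segment changes.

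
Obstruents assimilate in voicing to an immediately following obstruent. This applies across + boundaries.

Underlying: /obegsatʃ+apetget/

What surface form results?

[obeksatʃ+apedget]

/g/ before /s/ (voiceless) → [k]
/t/ before /g/ (voiced) → [d]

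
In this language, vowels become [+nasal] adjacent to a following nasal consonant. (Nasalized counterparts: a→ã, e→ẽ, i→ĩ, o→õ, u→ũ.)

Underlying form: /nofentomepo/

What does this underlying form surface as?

[nofẽntõmepo]

/e/ before nasal /n/ → [ẽ]
/o/ before nasal /m/ → [õ]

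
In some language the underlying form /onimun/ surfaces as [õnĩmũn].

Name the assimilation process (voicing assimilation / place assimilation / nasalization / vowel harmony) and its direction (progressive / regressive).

nasalization, regressive

/o/→[õ] /i/→[ĩ] /u/→[ũ].
Each target copies a feature from the following segment, so the direction is regressive.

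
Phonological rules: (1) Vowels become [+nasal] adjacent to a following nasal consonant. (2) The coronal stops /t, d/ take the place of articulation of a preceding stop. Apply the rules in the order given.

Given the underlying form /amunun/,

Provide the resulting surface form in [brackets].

Rule 1: /a/ before nasal /m/ → [ã]
Rule 1: /u/ before nasal /n/ → [ũ]
Rule 1: /u/ before nasal /n/ → [ũ]
After rule 1: ãmũnũn
Rule 2: no segment meets the rule's conditions; no change.

[ãmũnũn]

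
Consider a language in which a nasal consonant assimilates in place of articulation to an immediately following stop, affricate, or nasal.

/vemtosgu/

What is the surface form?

/m/ before /t/ (alveolar) → [n]

[ventosgu]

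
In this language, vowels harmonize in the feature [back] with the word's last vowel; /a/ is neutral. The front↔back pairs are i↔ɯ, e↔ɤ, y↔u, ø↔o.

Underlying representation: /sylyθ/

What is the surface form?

[sylyθ]

no segment meets the rule's conditions; no change.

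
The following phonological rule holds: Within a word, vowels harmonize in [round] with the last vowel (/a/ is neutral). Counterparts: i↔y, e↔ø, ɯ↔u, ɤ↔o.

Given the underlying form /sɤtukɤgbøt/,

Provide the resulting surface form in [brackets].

[sotukogbøt]

/ɤ/ harmonizes with /ø/ ([+round]) → [o]
/ɤ/ harmonizes with /ø/ ([+round]) → [o]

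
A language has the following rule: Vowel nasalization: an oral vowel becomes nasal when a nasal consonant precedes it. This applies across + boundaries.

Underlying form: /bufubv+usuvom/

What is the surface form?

no segment meets the rule's conditions; no change.

[bufubv+usuvom]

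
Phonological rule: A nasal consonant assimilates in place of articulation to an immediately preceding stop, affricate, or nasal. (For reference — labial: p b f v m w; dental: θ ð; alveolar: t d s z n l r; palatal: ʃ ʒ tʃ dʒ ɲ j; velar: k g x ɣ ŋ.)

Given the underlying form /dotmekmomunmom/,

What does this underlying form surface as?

/m/ after /t/ (alveolar) → [n]
/m/ after /k/ (velar) → [ŋ]
/m/ after /n/ (alveolar) → [n]

[dotnekŋomunnom]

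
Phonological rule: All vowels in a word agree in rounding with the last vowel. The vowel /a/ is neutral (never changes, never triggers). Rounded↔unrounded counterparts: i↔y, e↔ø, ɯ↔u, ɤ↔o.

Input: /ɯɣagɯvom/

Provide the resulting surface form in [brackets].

/ɯ/ harmonizes with /o/ ([+round]) → [u]
/ɯ/ harmonizes with /o/ ([+round]) → [u]

[uɣaguvom]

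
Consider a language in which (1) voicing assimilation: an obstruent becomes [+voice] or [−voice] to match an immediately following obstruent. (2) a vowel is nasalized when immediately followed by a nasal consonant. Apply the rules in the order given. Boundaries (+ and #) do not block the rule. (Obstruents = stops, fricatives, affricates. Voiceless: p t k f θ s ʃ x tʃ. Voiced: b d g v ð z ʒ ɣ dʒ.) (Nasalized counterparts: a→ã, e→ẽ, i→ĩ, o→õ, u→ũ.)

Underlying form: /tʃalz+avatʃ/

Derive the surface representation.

[tʃalz+avatʃ]

Rule 1: no segment meets the rule's conditions; no change.
After rule 1: tʃalz+avatʃ
Rule 2: no segment meets the rule's conditions; no change.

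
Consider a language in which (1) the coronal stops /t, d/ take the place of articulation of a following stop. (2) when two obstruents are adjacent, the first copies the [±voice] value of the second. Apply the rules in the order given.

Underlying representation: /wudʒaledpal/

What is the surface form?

Rule 1: /d/ before /p/ (labial) → [b]
After rule 1: wudʒalebpal
Rule 2: /b/ before /p/ (voiceless) → [p]

[wudʒaleppal]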